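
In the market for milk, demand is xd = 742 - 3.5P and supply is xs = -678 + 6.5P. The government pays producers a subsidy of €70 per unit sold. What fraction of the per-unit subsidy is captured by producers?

Producer share = 0.35

Pre-subsidy: 742 - 3.5P = -678 + 6.5P gives P* = 142, x* = 245.
With the subsidy, sellers receive Ps = Pb + 70 for each unit, where Pb is the price buyers pay.
Supply in terms of Pb becomes xs = -678 + 6.5(Pb + 70) = -223 + 6.5Pb. Setting this equal to demand: 742 - 3.5Pb = -223 + 6.5Pb, so Pb = 96.5.
Sellers receive Ps = 96.5 + 70 = 166.5; x' = 742 − 3.5·96.5 = 404.25.
Buyers' price falls by P* − Pb = 142 − 96.5 = 45.5; sellers' price rises by Ps − P* = 166.5 − 142 = 24.5.
So producers capture 24.5/70 = 0.35 of each unit of subsidy.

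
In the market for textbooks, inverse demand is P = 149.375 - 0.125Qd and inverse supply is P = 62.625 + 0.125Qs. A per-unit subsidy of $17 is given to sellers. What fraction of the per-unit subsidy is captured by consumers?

Consumer share = 0.5

Pre-subsidy: 149.375 - 0.125Q = 62.625 + 0.125Q gives Q* = 347 and P* = 106.
With the subsidy, sellers receive Ps = Pb + 17 for each unit, where Pb is the price buyers pay.
On the curves, Pb = 149.375 - 0.125Q and Ps = 62.625 + 0.125Q; the wedge Ps − Pb = 17 gives 62.625 + 0.125Q − (149.375 - 0.125Q) = 17, so Q' = 415.
Then Pb = 149.375 − 0.125·415 = 97.5 and Ps = 62.625 + 0.125·415 = 114.5.
Buyers' price falls by P* − Pb = 106 − 97.5 = 8.5; sellers' price rises by Ps − P* = 114.5 − 106 = 8.5.
So consumers capture 8.5/17 = 0.5 of each unit of subsidy.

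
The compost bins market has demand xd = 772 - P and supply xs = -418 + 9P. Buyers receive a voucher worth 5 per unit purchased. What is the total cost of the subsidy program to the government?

Government cost = 3287.5

Pre-subsidy: 772 - P = -418 + 9P gives P* = 119, x* = 653.
With the rebate, buyers effectively pay Pb = Ps − 5, where Ps is the price sellers receive.
Demand in terms of Ps becomes xd = 772 − 1(Ps − 5) = 777 - Ps. Setting this equal to supply: 777 - Ps = -418 + 9Ps, so Ps = 119.5.
Buyers pay Pb = 119.5 − 5 = 114.5; x' = -418 + 9·119.5 = 657.5.
Government outlay = subsidy × quantity = 5 × 657.5 = 3287.5.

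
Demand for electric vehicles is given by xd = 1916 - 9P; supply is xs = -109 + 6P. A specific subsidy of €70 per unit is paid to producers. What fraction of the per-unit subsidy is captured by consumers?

Pre-subsidy: 1916 - 9P = -109 + 6P gives P* = 135, x* = 701.
With the subsidy, sellers receive Ps = Pb + 70 for each unit, where Pb is the price buyers pay.
Supply in terms of Pb becomes xs = -109 + 6(Pb + 70) = 311 + 6Pb. Setting this equal to demand: 1916 - 9Pb = 311 + 6Pb, so Pb = 107.
Sellers receive Ps = 107 + 70 = 177; x' = 1916 − 9·107 = 953.
Buyers' price falls by P* − Pb = 135 − 107 = 28; sellers' price rises by Ps − P* = 177 − 135 = 42.
So consumers capture 28/70 = 0.4 of each unit of subsidy.

Consumer share = 0.4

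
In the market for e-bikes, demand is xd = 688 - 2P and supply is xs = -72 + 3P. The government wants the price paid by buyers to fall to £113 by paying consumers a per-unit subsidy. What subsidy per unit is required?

At a buyer price of 113, quantity demanded is 688 − 2·113 = 462.
Sellers supply 462 only when they receive Ps with -72 + 3·Ps = 462, i.e. Ps = 178.
s = Ps − Pb = 178 − 113 = 65.

Required subsidy s = £65 per unit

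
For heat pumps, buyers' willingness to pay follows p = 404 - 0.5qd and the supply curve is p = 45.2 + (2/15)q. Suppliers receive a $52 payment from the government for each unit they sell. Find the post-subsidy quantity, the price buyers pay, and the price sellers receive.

Pre-subsidy: 404 - 0.5q = 45.2 + (2/15)q gives q* = 10764/19 and p* = 2294/19.
With the subsidy, sellers receive ps = pb + 52 for each unit, where pb is the price buyers pay.
On the curves, pb = 404 - 0.5q and ps = 45.2 + (2/15)q; the wedge ps − pb = 52 gives 45.2 + (2/15)q − (404 - 0.5q) = 52, so q' = 12324/19.
Then pb = 404 − 0.5·(12324/19) = 1514/19 and ps = 45.2 + (2/15)·(12324/19) = 2502/19.

q' = 12324/19; buyers pay 1514/19; sellers receive 2502/19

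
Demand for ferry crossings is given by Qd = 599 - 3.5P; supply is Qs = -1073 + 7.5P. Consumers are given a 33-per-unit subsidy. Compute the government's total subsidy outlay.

Government cost = 4809.75

Pre-subsidy: 599 - 3.5P = -1073 + 7.5P gives P* = 152, Q* = 67.
With the rebate, buyers effectively pay Pb = Ps − 33, where Ps is the price sellers receive.
Demand in terms of Ps becomes Qd = 599 − 3.5(Ps − 33) = 714.5 - 3.5Ps. Setting this equal to supply: 714.5 - 3.5Ps = -1073 + 7.5Ps, so Ps = 162.5.
Buyers pay Pb = 162.5 − 33 = 129.5; Q' = -1073 + 7.5·162.5 = 145.75.
Government outlay = subsidy × quantity = 33 × 145.75 = 4809.75.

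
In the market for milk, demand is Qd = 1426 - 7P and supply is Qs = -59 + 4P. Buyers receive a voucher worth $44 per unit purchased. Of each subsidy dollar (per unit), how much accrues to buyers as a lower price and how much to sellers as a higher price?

Pre-subsidy: 1426 - 7P = -59 + 4P gives P* = 135, Q* = 481.
With the rebate, buyers effectively pay Pb = Ps − 44, where Ps is the price sellers receive.
Demand in terms of Ps becomes Qd = 1426 − 7(Ps − 44) = 1734 - 7Ps. Setting this equal to supply: 1734 - 7Ps = -59 + 4Ps, so Ps = 163.
Buyers pay Pb = 163 − 44 = 119; Q' = -59 + 4·163 = 593.
Buyers' price falls by P* − Pb = 135 − 119 = 16; sellers' price rises by Ps − P* = 163 − 135 = 28.

Buyers gain $16 per unit; sellers gain $28 per unit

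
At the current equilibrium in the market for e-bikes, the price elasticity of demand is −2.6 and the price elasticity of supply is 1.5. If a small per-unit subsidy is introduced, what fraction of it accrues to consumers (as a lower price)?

Consumer share = 15/41

For a small subsidy around the equilibrium, the benefit split depends on the relative slopes, which at a point are proportional to the elasticities.
Buyer share = εs/(εs + |εd|) = 1.5/(1.5 + 2.6) = 15/41; seller share = |εd|/(εs + |εd|) = 26/41.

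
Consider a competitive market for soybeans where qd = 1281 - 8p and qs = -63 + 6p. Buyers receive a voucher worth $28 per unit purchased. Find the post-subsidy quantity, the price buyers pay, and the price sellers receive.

q' = 609; buyers pay $84; sellers receive $112

Pre-subsidy: 1281 - 8p = -63 + 6p gives p* = 96, q* = 513.
With the rebate, buyers effectively pay pb = ps − 28, where ps is the price sellers receive.
Demand in terms of ps becomes qd = 1281 − 8(ps − 28) = 1505 - 8ps. Setting this equal to supply: 1505 - 8ps = -63 + 6ps, so ps = 112.
Buyers pay pb = 112 − 28 = 84; q' = -63 + 6·112 = 609.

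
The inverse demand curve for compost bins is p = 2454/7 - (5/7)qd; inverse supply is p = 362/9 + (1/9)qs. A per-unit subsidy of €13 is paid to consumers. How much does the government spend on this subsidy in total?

Pre-subsidy: 2454/7 - (5/7)q = 362/9 + (1/9)q gives q* = 376 and p* = 82.
With the rebate, buyers effectively pay pb = ps − 13, where ps is the price sellers receive.
On the curves, pb = 2454/7 - (5/7)q and ps = 362/9 + (1/9)q; the wedge ps − pb = 13 gives 362/9 + (1/9)q − (2454/7 - (5/7)q) = 13, so q' = 391.75.
Then pb = 2454/7 − (5/7)·391.75 = 70.75 and ps = 362/9 + (1/9)·391.75 = 83.75.
Government outlay = subsidy × quantity = 13 × 391.75 = 5092.75.

Government cost = €5092.75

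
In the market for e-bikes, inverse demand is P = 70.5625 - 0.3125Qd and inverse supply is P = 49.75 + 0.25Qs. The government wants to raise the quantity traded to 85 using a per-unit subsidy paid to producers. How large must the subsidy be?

At Q = 85, from the demand curve buyers pay Pb = 70.5625 − 0.3125·85 = 44; from the supply curve sellers need Ps = 49.75 + 0.25·85 = 71.
The subsidy must fill the gap: s = Ps − Pb = 71 − 44 = 27.

Required subsidy s = 27 per unit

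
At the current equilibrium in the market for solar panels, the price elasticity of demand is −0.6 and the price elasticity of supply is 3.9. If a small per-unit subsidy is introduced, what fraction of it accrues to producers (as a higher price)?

For a small subsidy around the equilibrium, the benefit split depends on the relative slopes, which at a point are proportional to the elasticities.
Buyer share = εs/(εs + |εd|) = 3.9/(3.9 + 0.6) = 13/15; seller share = |εd|/(εs + |εd|) = 2/15.
So producers capture 2/15 of the subsidy.

Producer share = 2/15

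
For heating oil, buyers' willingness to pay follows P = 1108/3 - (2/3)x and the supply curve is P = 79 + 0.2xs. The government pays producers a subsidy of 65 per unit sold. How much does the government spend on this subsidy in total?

Government cost = 26650

Pre-subsidy: 1108/3 - (2/3)x = 79 + 0.2x gives x* = 335 and P* = 146.
With the subsidy, sellers receive Ps = Pb + 65 for each unit, where Pb is the price buyers pay.
On the curves, Pb = 1108/3 - (2/3)x and Ps = 79 + 0.2x; the wedge Ps − Pb = 65 gives 79 + 0.2x − (1108/3 - (2/3)x) = 65, so x' = 410.
Then Pb = 1108/3 − (2/3)·410 = 96 and Ps = 79 + 0.2·410 = 161.
Government outlay = subsidy × quantity = 65 × 410 = 26650.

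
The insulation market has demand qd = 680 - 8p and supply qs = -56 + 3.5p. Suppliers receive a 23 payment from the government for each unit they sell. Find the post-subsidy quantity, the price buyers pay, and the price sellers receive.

Pre-subsidy: 680 - 8p = -56 + 3.5p gives p* = 64, q* = 168.
With the subsidy, sellers receive ps = pb + 23 for each unit, where pb is the price buyers pay.
Supply in terms of pb becomes qs = -56 + 3.5(pb + 23) = 24.5 + 3.5pb. Setting this equal to demand: 680 - 8pb = 24.5 + 3.5pb, so pb = 57.
Sellers receive ps = 57 + 23 = 80; q' = 680 − 8·57 = 224.

q' = 224; buyers pay 57; sellers receive 80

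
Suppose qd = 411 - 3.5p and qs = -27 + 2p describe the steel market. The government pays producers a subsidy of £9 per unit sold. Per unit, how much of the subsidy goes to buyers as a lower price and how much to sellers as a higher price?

Pre-subsidy: 411 - 3.5p = -27 + 2p gives p* = 876/11, q* = 1455/11.
With the subsidy, sellers receive ps = pb + 9 for each unit, where pb is the price buyers pay.
Supply in terms of pb becomes qs = -27 + 2(pb + 9) = -9 + 2pb. Setting this equal to demand: 411 - 3.5pb = -9 + 2pb, so pb = 840/11.
Sellers receive ps = 840/11 + 9 = 939/11; q' = 411 − 3.5·(840/11) = 1581/11.
Buyers' price falls by p* − pb = 876/11 − 840/11 = 36/11; sellers' price rises by ps − p* = 939/11 − 876/11 = 63/11.

Buyers gain 36/11 per unit; sellers gain 63/11 per unit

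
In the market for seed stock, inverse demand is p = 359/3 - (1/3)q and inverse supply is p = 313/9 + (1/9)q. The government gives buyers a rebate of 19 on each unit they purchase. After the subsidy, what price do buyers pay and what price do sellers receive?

Buyers pay 41.75; sellers receive 60.75

Pre-subsidy: 359/3 - (1/3)q = 313/9 + (1/9)q gives q* = 191 and p* = 56.
With the rebate, buyers effectively pay pb = ps − 19, where ps is the price sellers receive.
On the curves, pb = 359/3 - (1/3)q and ps = 313/9 + (1/9)q; the wedge ps − pb = 19 gives 313/9 + (1/9)q − (359/3 - (1/3)q) = 19, so q' = 233.75.
Then pb = 359/3 − (1/3)·233.75 = 41.75 and ps = 313/9 + (1/9)·233.75 = 60.75.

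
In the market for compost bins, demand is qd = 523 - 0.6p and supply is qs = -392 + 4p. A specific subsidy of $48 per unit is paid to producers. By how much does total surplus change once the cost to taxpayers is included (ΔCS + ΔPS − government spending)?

Net change in total surplus = -13824/23

Pre-subsidy: 523 - 0.6p = -392 + 4p gives p* = 4575/23, q* = 9284/23.
With the subsidy, sellers receive ps = pb + 48 for each unit, where pb is the price buyers pay.
Supply in terms of pb becomes qs = -392 + 4(pb + 48) = -200 + 4pb. Setting this equal to demand: 523 - 0.6pb = -200 + 4pb, so pb = 3615/23.
Sellers receive ps = 3615/23 + 48 = 4719/23; q' = 523 − 0.6·(3615/23) = 9860/23.
ΔCS = ½(9284/23 + 9860/23)(4575/23 − 3615/23) = 9189120/529; ΔPS = ½(9284/23 + 9860/23)(4719/23 − 4575/23) = 1378368/529.
Government spending = 48 × 9860/23 = 473280/23.
Net change = 9189120/529 + 1378368/529 − 473280/23 = -13824/23. The loss equals the DWL triangle ½·48·576/23.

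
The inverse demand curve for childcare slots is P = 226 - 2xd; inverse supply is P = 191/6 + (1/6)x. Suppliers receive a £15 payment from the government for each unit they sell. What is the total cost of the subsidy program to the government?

Pre-subsidy: 226 - 2x = 191/6 + (1/6)x gives x* = 1165/13 and P* = 608/13.
With the subsidy, sellers receive Ps = Pb + 15 for each unit, where Pb is the price buyers pay.
On the curves, Pb = 226 - 2x and Ps = 191/6 + (1/6)x; the wedge Ps − Pb = 15 gives 191/6 + (1/6)x − (226 - 2x) = 15, so x' = 1255/13.
Then Pb = 226 − 2·(1255/13) = 428/13 and Ps = 191/6 + (1/6)·(1255/13) = 623/13.
Government outlay = subsidy × quantity = 15 × 1255/13 = 18825/13.

Government cost = 18825/13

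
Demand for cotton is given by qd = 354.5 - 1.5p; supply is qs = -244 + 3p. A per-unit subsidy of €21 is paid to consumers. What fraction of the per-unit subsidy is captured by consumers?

Consumer share = 2/3

Pre-subsidy: 354.5 - 1.5p = -244 + 3p gives p* = 133, q* = 155.
With the rebate, buyers effectively pay pb = ps − 21, where ps is the price sellers receive.
Demand in terms of ps becomes qd = 354.5 − 1.5(ps − 21) = 386 - 1.5ps. Setting this equal to supply: 386 - 1.5ps = -244 + 3ps, so ps = 140.
Buyers pay pb = 140 − 21 = 119; q' = -244 + 3·140 = 176.
Buyers' price falls by p* − pb = 133 − 119 = 14; sellers' price rises by ps − p* = 140 − 133 = 7.
So consumers capture 14/21 = 2/3 of each unit of subsidy.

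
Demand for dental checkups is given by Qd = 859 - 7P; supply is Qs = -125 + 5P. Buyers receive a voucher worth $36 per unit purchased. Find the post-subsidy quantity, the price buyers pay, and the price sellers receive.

Pre-subsidy: 859 - 7P = -125 + 5P gives P* = 82, Q* = 285.
With the rebate, buyers effectively pay Pb = Ps − 36, where Ps is the price sellers receive.
Demand in terms of Ps becomes Qd = 859 − 7(Ps − 36) = 1111 - 7Ps. Setting this equal to supply: 1111 - 7Ps = -125 + 5Ps, so Ps = 103.
Buyers pay Pb = 103 − 36 = 67; Q' = -125 + 5·103 = 390.

Q' = 390; buyers pay $67; sellers receive $103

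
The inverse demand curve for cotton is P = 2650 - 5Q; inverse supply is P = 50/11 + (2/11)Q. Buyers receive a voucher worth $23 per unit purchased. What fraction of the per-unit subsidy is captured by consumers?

Consumer share = 55/57

Pre-subsidy: 2650 - 5Q = 50/11 + (2/11)Q gives Q* = 9700/19 and P* = 1850/19.
With the rebate, buyers effectively pay Pb = Ps − 23, where Ps is the price sellers receive.
On the curves, Pb = 2650 - 5Q and Ps = 50/11 + (2/11)Q; the wedge Ps − Pb = 23 gives 50/11 + (2/11)Q − (2650 - 5Q) = 23, so Q' = 29353/57.
Then Pb = 2650 − 5·(29353/57) = 4285/57 and Ps = 50/11 + (2/11)·(29353/57) = 5596/57.
Buyers' price falls by P* − Pb = 1850/19 − 4285/57 = 1265/57; sellers' price rises by Ps − P* = 5596/57 − 1850/19 = 46/57.
So consumers capture (1265/57)/23 = 55/57 of each unit of subsidy.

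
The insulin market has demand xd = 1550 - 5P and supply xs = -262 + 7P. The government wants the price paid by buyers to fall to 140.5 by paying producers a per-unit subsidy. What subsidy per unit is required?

Required subsidy s = 18 per unit

At a buyer price of 140.5, quantity demanded is 1550 − 5·140.5 = 847.5.
Sellers supply 847.5 only when they receive Ps with -262 + 7·Ps = 847.5, i.e. Ps = 158.5.
s = Ps − Pb = 158.5 − 140.5 = 18.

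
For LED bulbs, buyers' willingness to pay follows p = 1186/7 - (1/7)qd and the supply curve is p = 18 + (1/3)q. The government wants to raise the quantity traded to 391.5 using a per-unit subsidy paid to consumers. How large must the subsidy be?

Required subsidy s = 35 per unit

At q = 391.5, from the demand curve buyers pay pb = 1186/7 − (1/7)·391.5 = 113.5; from the supply curve sellers need ps = 18 + (1/3)·391.5 = 148.5.
The subsidy must fill the gap: s = ps − pb = 148.5 − 113.5 = 35.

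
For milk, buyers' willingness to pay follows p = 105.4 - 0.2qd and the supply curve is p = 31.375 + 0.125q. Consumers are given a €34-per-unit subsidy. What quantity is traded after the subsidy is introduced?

Pre-subsidy: 105.4 - 0.2q = 31.375 + 0.125q gives q* = 2961/13 and p* = 778/13.
With the rebate, buyers effectively pay pb = ps − 34, where ps is the price sellers receive.
On the curves, pb = 105.4 - 0.2q and ps = 31.375 + 0.125q; the wedge ps − pb = 34 gives 31.375 + 0.125q − (105.4 - 0.2q) = 34, so q' = 4321/13.
Then pb = 105.4 − 0.2·(4321/13) = 506/13 and ps = 31.375 + 0.125·(4321/13) = 948/13.

q' = 4321/13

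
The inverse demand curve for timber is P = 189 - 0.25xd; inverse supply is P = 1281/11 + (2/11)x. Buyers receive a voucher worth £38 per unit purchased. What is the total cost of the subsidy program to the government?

Government cost = £9728

Pre-subsidy: 189 - 0.25x = 1281/11 + (2/11)x gives x* = 168 and P* = 147.
With the rebate, buyers effectively pay Pb = Ps − 38, where Ps is the price sellers receive.
On the curves, Pb = 189 - 0.25x and Ps = 1281/11 + (2/11)x; the wedge Ps − Pb = 38 gives 1281/11 + (2/11)x − (189 - 0.25x) = 38, so x' = 256.
Then Pb = 189 − 0.25·256 = 125 and Ps = 1281/11 + (2/11)·256 = 163.
Government outlay = subsidy × quantity = 38 × 256 = 9728.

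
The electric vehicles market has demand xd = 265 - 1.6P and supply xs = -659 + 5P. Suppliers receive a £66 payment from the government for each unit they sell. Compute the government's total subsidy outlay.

Government cost = £7986

Pre-subsidy: 265 - 1.6P = -659 + 5P gives P* = 140, x* = 41.
With the subsidy, sellers receive Ps = Pb + 66 for each unit, where Pb is the price buyers pay.
Supply in terms of Pb becomes xs = -659 + 5(Pb + 66) = -329 + 5Pb. Setting this equal to demand: 265 - 1.6Pb = -329 + 5Pb, so Pb = 90.
Sellers receive Ps = 90 + 66 = 156; x' = 265 − 1.6·90 = 121.
Government outlay = subsidy × quantity = 66 × 121 = 7986.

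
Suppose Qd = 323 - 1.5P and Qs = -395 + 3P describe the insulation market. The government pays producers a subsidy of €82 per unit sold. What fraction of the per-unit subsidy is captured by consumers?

Consumer share = 2/3

Pre-subsidy: 323 - 1.5P = -395 + 3P gives P* = 1436/9, Q* = 251/3.
With the subsidy, sellers receive Ps = Pb + 82 for each unit, where Pb is the price buyers pay.
Supply in terms of Pb becomes Qs = -395 + 3(Pb + 82) = -149 + 3Pb. Setting this equal to demand: 323 - 1.5Pb = -149 + 3Pb, so Pb = 944/9.
Sellers receive Ps = 944/9 + 82 = 1682/9; Q' = 323 − 1.5·(944/9) = 497/3.
Buyers' price falls by P* − Pb = 1436/9 − 944/9 = 164/3; sellers' price rises by Ps − P* = 1682/9 − 1436/9 = 82/3.
So consumers capture (164/3)/82 = 2/3 of each unit of subsidy.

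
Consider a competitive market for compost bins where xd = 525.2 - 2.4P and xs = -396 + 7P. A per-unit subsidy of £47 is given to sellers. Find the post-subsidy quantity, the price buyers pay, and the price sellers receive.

Pre-subsidy: 525.2 - 2.4P = -396 + 7P gives P* = 98, x* = 290.
With the subsidy, sellers receive Ps = Pb + 47 for each unit, where Pb is the price buyers pay.
Supply in terms of Pb becomes xs = -396 + 7(Pb + 47) = -67 + 7Pb. Setting this equal to demand: 525.2 - 2.4Pb = -67 + 7Pb, so Pb = 63.
Sellers receive Ps = 63 + 47 = 110; x' = 525.2 − 2.4·63 = 374.

x' = 374; buyers pay £63; sellers receive £110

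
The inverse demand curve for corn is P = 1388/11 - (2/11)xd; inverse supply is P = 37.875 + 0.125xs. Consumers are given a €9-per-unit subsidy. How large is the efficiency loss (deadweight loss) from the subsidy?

Pre-subsidy: 1388/11 - (2/11)x = 37.875 + 0.125x gives x* = 7771/27 and P* = 1994/27.
With the rebate, buyers effectively pay Pb = Ps − 9, where Ps is the price sellers receive.
On the curves, Pb = 1388/11 - (2/11)x and Ps = 37.875 + 0.125x; the wedge Ps − Pb = 9 gives 37.875 + 0.125x − (1388/11 - (2/11)x) = 9, so x' = 8563/27.
Then Pb = 1388/11 − (2/11)·(8563/27) = 1850/27 and Ps = 37.875 + 0.125·(8563/27) = 2093/27.
The subsidy expands output by 8563/27 − 7771/27 = 88/3 past the efficient level; on those units the gap between marginal cost and willingness to pay runs from 0 up to 9.
DWL = ½ × 9 × 88/3 = 132.

Deadweight loss = €132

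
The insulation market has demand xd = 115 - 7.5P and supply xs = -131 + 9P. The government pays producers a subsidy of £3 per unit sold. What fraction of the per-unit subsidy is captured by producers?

Producer share = 5/11

Pre-subsidy: 115 - 7.5P = -131 + 9P gives P* = 164/11, x* = 35/11.
With the subsidy, sellers receive Ps = Pb + 3 for each unit, where Pb is the price buyers pay.
Supply in terms of Pb becomes xs = -131 + 9(Pb + 3) = -104 + 9Pb. Setting this equal to demand: 115 - 7.5Pb = -104 + 9Pb, so Pb = 146/11.
Sellers receive Ps = 146/11 + 3 = 179/11; x' = 115 − 7.5·(146/11) = 170/11.
Buyers' price falls by P* − Pb = 164/11 − 146/11 = 18/11; sellers' price rises by Ps − P* = 179/11 − 164/11 = 15/11.
So producers capture (15/11)/3 = 5/11 of each unit of subsidy.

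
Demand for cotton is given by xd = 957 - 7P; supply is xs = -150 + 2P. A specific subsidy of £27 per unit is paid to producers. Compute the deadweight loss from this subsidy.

Pre-subsidy: 957 - 7P = -150 + 2P gives P* = 123, x* = 96.
With the subsidy, sellers receive Ps = Pb + 27 for each unit, where Pb is the price buyers pay.
Supply in terms of Pb becomes xs = -150 + 2(Pb + 27) = -96 + 2Pb. Setting this equal to demand: 957 - 7Pb = -96 + 2Pb, so Pb = 117.
Sellers receive Ps = 117 + 27 = 144; x' = 957 − 7·117 = 138.
The subsidy expands output by 138 − 96 = 42 past the efficient level; on those units the gap between marginal cost and willingness to pay runs from 0 up to 27.
DWL = ½ × 27 × 42 = 567.

Deadweight loss = £567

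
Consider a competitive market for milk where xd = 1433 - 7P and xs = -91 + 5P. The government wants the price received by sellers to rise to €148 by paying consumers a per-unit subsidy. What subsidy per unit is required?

At a seller price of 148, quantity supplied is -91 + 5·148 = 649.
Buyers absorb 649 only when they pay Pb with 1433 − 7·Pb = 649, i.e. Pb = 112.
s = Ps − Pb = 148 − 112 = 36.

Required subsidy s = €36 per unit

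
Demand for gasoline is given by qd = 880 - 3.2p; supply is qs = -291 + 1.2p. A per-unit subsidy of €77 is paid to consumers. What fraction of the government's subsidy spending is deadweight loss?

DWL / government spending = 77/219

Pre-subsidy: 880 - 3.2p = -291 + 1.2p gives p* = 5855/22, q* = 312/11.
With the rebate, buyers effectively pay pb = ps − 77, where ps is the price sellers receive.
Demand in terms of ps becomes qd = 880 − 3.2(ps − 77) = 1126.4 - 3.2ps. Setting this equal to supply: 1126.4 - 3.2ps = -291 + 1.2ps, so ps = 7087/22.
Buyers pay pb = 7087/22 − 77 = 5393/22; q' = -291 + 1.2·(7087/22) = 5256/55.
ΔCS = ½(312/11 + 5256/55)(5855/22 − 5393/22) = 71568/55; ΔPS = ½(312/11 + 5256/55)(7087/22 − 5855/22) = 190848/55.
Government spending = 77 × 5256/55 = 7358.4.
DWL = ½ × 77 × (5256/55 − 312/11) = 2587.2; fraction = 2587.2 / 7358.4 = 77/219.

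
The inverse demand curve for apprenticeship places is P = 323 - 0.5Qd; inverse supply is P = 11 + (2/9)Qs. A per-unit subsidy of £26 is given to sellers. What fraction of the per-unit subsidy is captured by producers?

Producer share = 4/13

Pre-subsidy: 323 - 0.5Q = 11 + (2/9)Q gives Q* = 432 and P* = 107.
With the subsidy, sellers receive Ps = Pb + 26 for each unit, where Pb is the price buyers pay.
On the curves, Pb = 323 - 0.5Q and Ps = 11 + (2/9)Q; the wedge Ps − Pb = 26 gives 11 + (2/9)Q − (323 - 0.5Q) = 26, so Q' = 468.
Then Pb = 323 − 0.5·468 = 89 and Ps = 11 + (2/9)·468 = 115.
Buyers' price falls by P* − Pb = 107 − 89 = 18; sellers' price rises by Ps − P* = 115 − 107 = 8.
So producers capture 8/26 = 4/13 of each unit of subsidy.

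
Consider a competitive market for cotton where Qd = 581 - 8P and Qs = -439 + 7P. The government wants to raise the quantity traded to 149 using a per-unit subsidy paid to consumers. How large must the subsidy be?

Required subsidy s = 30 per unit

At Q = 149, invert demand for the buyer price: Pb = (581 − 149)/8 = 54; invert supply for the seller price: Ps = (149 − (-439))/7 = 84.
The subsidy must fill the gap: s = Ps − Pb = 84 − 54 = 30.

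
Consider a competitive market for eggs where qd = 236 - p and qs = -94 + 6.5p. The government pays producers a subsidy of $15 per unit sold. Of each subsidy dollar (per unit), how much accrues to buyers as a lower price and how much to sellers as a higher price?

Pre-subsidy: 236 - p = -94 + 6.5p gives p* = 44, q* = 192.
With the subsidy, sellers receive ps = pb + 15 for each unit, where pb is the price buyers pay.
Supply in terms of pb becomes qs = -94 + 6.5(pb + 15) = 3.5 + 6.5pb. Setting this equal to demand: 236 - pb = 3.5 + 6.5pb, so pb = 31.
Sellers receive ps = 31 + 15 = 46; q' = 236 − 1·31 = 205.
Buyers' price falls by p* − pb = 44 − 31 = 13; sellers' price rises by ps − p* = 46 − 44 = 2.

Buyers gain $13 per unit; sellers gain $2 per unit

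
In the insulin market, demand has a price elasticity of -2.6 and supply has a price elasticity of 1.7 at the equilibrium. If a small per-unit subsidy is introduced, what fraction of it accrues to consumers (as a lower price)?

For a small subsidy around the equilibrium, the benefit split depends on the relative slopes, which at a point are proportional to the elasticities.
Buyer share = εs/(εs + |εd|) = 1.7/(1.7 + 2.6) = 17/43; seller share = |εd|/(εs + |εd|) = 26/43.

Consumer share = 17/43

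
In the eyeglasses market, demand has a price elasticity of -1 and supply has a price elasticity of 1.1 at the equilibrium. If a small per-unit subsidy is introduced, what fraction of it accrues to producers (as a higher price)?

Producer share = 10/21

For a small subsidy around the equilibrium, the benefit split depends on the relative slopes, which at a point are proportional to the elasticities.
Buyer share = εs/(εs + |εd|) = 1.1/(1.1 + 1) = 11/21; seller share = |εd|/(εs + |εd|) = 10/21.
So producers capture 10/21 of the subsidy.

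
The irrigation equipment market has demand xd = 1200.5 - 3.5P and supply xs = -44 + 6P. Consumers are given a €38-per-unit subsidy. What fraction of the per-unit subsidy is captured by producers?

Producer share = 7/19

Pre-subsidy: 1200.5 - 3.5P = -44 + 6P gives P* = 131, x* = 742.
With the rebate, buyers effectively pay Pb = Ps − 38, where Ps is the price sellers receive.
Demand in terms of Ps becomes xd = 1200.5 − 3.5(Ps − 38) = 1333.5 - 3.5Ps. Setting this equal to supply: 1333.5 - 3.5Ps = -44 + 6Ps, so Ps = 145.
Buyers pay Pb = 145 − 38 = 107; x' = -44 + 6·145 = 826.
Buyers' price falls by P* − Pb = 131 − 107 = 24; sellers' price rises by Ps − P* = 145 − 131 = 14.
So producers capture 14/38 = 7/19 of each unit of subsidy.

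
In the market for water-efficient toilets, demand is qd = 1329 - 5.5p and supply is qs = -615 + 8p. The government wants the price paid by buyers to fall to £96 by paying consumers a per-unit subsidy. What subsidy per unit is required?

At a buyer price of 96, quantity demanded is 1329 − 5.5·96 = 801.
Sellers supply 801 only when they receive ps with -615 + 8·ps = 801, i.e. ps = 177.
s = ps − pb = 177 − 96 = 81.

Required subsidy s = £81 per unit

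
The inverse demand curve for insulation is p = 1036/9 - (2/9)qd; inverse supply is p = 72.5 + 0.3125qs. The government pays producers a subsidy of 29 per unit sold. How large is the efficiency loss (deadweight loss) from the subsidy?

Deadweight loss = 60552/77

Pre-subsidy: 1036/9 - (2/9)q = 72.5 + 0.3125q gives q* = 6136/77 and p* = 7500/77.
With the subsidy, sellers receive ps = pb + 29 for each unit, where pb is the price buyers pay.
On the curves, pb = 1036/9 - (2/9)q and ps = 72.5 + 0.3125q; the wedge ps − pb = 29 gives 72.5 + 0.3125q − (1036/9 - (2/9)q) = 29, so q' = 10312/77.
Then pb = 1036/9 − (2/9)·(10312/77) = 6572/77 and ps = 72.5 + 0.3125·(10312/77) = 8805/77.
The subsidy expands output by 10312/77 − 6136/77 = 4176/77 past the efficient level; on those units the gap between marginal cost and willingness to pay runs from 0 up to 29.
DWL = ½ × 29 × 4176/77 = 60552/77.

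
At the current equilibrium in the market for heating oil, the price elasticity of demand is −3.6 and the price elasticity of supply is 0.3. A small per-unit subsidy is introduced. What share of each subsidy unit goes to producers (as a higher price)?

Producer share = 12/13

For a small subsidy around the equilibrium, the benefit split depends on the relative slopes, which at a point are proportional to the elasticities.
Buyer share = εs/(εs + |εd|) = 0.3/(0.3 + 3.6) = 1/13; seller share = |εd|/(εs + |εd|) = 12/13.
So producers capture 12/13 of the subsidy.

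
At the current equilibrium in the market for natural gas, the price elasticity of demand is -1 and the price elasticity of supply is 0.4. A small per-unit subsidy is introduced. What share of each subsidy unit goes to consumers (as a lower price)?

Consumer share = 2/7

For a small subsidy around the equilibrium, the benefit split depends on the relative slopes, which at a point are proportional to the elasticities.
Buyer share = εs/(εs + |εd|) = 0.4/(0.4 + 1) = 2/7; seller share = |εd|/(εs + |εd|) = 5/7.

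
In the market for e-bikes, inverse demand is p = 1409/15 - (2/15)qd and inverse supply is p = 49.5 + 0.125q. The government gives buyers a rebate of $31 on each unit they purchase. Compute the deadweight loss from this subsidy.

Pre-subsidy: 1409/15 - (2/15)q = 49.5 + 0.125q gives q* = 172 and p* = 71.
With the rebate, buyers effectively pay pb = ps − 31, where ps is the price sellers receive.
On the curves, pb = 1409/15 - (2/15)q and ps = 49.5 + 0.125q; the wedge ps − pb = 31 gives 49.5 + 0.125q − (1409/15 - (2/15)q) = 31, so q' = 292.
Then pb = 1409/15 − (2/15)·292 = 55 and ps = 49.5 + 0.125·292 = 86.
The subsidy expands output by 292 − 172 = 120 past the efficient level; on those units the gap between marginal cost and willingness to pay runs from 0 up to 31.
DWL = ½ × 31 × 120 = 1860.

Deadweight loss = $1860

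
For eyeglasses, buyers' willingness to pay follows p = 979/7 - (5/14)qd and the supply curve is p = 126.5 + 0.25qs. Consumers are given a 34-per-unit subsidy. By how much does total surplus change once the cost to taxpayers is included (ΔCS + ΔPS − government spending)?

Pre-subsidy: 979/7 - (5/14)q = 126.5 + 0.25q gives q* = 22 and p* = 132.
With the rebate, buyers effectively pay pb = ps − 34, where ps is the price sellers receive.
On the curves, pb = 979/7 - (5/14)q and ps = 126.5 + 0.25q; the wedge ps − pb = 34 gives 126.5 + 0.25q − (979/7 - (5/14)q) = 34, so q' = 78.
Then pb = 979/7 − (5/14)·78 = 112 and ps = 126.5 + 0.25·78 = 146.
ΔCS = ½(22 + 78)(132 − 112) = 1000; ΔPS = ½(22 + 78)(146 − 132) = 700.
Government spending = 34 × 78 = 2652.
Net change = 1000 + 700 − 2652 = -952. The loss equals the DWL triangle ½·34·56.

Net change in total surplus = -952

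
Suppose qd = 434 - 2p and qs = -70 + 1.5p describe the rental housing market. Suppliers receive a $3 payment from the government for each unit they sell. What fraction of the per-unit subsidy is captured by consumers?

Consumer share = 3/7

Pre-subsidy: 434 - 2p = -70 + 1.5p gives p* = 144, q* = 146.
With the subsidy, sellers receive ps = pb + 3 for each unit, where pb is the price buyers pay.
Supply in terms of pb becomes qs = -70 + 1.5(pb + 3) = -65.5 + 1.5pb. Setting this equal to demand: 434 - 2pb = -65.5 + 1.5pb, so pb = 999/7.
Sellers receive ps = 999/7 + 3 = 1020/7; q' = 434 − 2·(999/7) = 1040/7.
Buyers' price falls by p* − pb = 144 − 999/7 = 9/7; sellers' price rises by ps − p* = 1020/7 − 144 = 12/7.
So consumers capture (9/7)/3 = 3/7 of each unit of subsidy.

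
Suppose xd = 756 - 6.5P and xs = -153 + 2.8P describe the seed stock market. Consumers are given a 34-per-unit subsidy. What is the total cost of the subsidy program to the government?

Government cost = 591974/93

Pre-subsidy: 756 - 6.5P = -153 + 2.8P gives P* = 3030/31, x* = 3741/31.
With the rebate, buyers effectively pay Pb = Ps − 34, where Ps is the price sellers receive.
Demand in terms of Ps becomes xd = 756 − 6.5(Ps − 34) = 977 - 6.5Ps. Setting this equal to supply: 977 - 6.5Ps = -153 + 2.8Ps, so Ps = 11300/93.
Buyers pay Pb = 11300/93 − 34 = 8138/93; x' = -153 + 2.8·(11300/93) = 17411/93.
Government outlay = subsidy × quantity = 34 × 17411/93 = 591974/93.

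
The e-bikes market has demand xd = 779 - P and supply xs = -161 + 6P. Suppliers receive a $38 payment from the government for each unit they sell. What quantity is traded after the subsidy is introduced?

x' = 4741/7

Pre-subsidy: 779 - P = -161 + 6P gives P* = 940/7, x* = 4513/7.
With the subsidy, sellers receive Ps = Pb + 38 for each unit, where Pb is the price buyers pay.
Supply in terms of Pb becomes xs = -161 + 6(Pb + 38) = 67 + 6Pb. Setting this equal to demand: 779 - Pb = 67 + 6Pb, so Pb = 712/7.
Sellers receive Ps = 712/7 + 38 = 978/7; x' = 779 − 1·(712/7) = 4741/7.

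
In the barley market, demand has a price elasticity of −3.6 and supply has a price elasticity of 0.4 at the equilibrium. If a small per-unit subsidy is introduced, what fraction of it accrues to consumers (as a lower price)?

Consumer share = 0.1

For a small subsidy around the equilibrium, the benefit split depends on the relative slopes, which at a point are proportional to the elasticities.
Buyer share = εs/(εs + |εd|) = 0.4/(0.4 + 3.6) = 0.1; seller share = |εd|/(εs + |εd|) = 0.9.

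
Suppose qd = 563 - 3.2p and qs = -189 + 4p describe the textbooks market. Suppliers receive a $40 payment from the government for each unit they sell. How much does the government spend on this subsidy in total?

Pre-subsidy: 563 - 3.2p = -189 + 4p gives p* = 940/9, q* = 2059/9.
With the subsidy, sellers receive ps = pb + 40 for each unit, where pb is the price buyers pay.
Supply in terms of pb becomes qs = -189 + 4(pb + 40) = -29 + 4pb. Setting this equal to demand: 563 - 3.2pb = -29 + 4pb, so pb = 740/9.
Sellers receive ps = 740/9 + 40 = 1100/9; q' = 563 − 3.2·(740/9) = 2699/9.
Government outlay = subsidy × quantity = 40 × 2699/9 = 107960/9.

Government cost = 107960/9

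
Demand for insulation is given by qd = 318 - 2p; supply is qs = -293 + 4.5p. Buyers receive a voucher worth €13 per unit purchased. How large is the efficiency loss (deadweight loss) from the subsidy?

Pre-subsidy: 318 - 2p = -293 + 4.5p gives p* = 94, q* = 130.
With the rebate, buyers effectively pay pb = ps − 13, where ps is the price sellers receive.
Demand in terms of ps becomes qd = 318 − 2(ps − 13) = 344 - 2ps. Setting this equal to supply: 344 - 2ps = -293 + 4.5ps, so ps = 98.
Buyers pay pb = 98 − 13 = 85; q' = -293 + 4.5·98 = 148.
The subsidy expands output by 148 − 130 = 18 past the efficient level; on those units the gap between marginal cost and willingness to pay runs from 0 up to 13.
DWL = ½ × 13 × 18 = 117.

Deadweight loss = €117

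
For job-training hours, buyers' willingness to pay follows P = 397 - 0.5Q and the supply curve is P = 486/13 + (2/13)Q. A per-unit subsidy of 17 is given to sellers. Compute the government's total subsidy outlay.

Pre-subsidy: 397 - 0.5Q = 486/13 + (2/13)Q gives Q* = 550 and P* = 122.
With the subsidy, sellers receive Ps = Pb + 17 for each unit, where Pb is the price buyers pay.
On the curves, Pb = 397 - 0.5Q and Ps = 486/13 + (2/13)Q; the wedge Ps − Pb = 17 gives 486/13 + (2/13)Q − (397 - 0.5Q) = 17, so Q' = 576.
Then Pb = 397 − 0.5·576 = 109 and Ps = 486/13 + (2/13)·576 = 126.
Government outlay = subsidy × quantity = 17 × 576 = 9792.

Government cost = 9792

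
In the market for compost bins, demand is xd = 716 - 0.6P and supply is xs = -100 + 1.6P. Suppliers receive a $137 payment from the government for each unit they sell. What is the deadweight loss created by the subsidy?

Pre-subsidy: 716 - 0.6P = -100 + 1.6P gives P* = 4080/11, x* = 5428/11.
With the subsidy, sellers receive Ps = Pb + 137 for each unit, where Pb is the price buyers pay.
Supply in terms of Pb becomes xs = -100 + 1.6(Pb + 137) = 119.2 + 1.6Pb. Setting this equal to demand: 716 - 0.6Pb = 119.2 + 1.6Pb, so Pb = 2984/11.
Sellers receive Ps = 2984/11 + 137 = 4491/11; x' = 716 − 0.6·(2984/11) = 30428/55.
The subsidy expands output by 30428/55 − 5428/11 = 3288/55 past the efficient level; on those units the gap between marginal cost and willingness to pay runs from 0 up to 137.
DWL = ½ × 137 × 3288/55 = 225228/55.

Deadweight loss = 225228/55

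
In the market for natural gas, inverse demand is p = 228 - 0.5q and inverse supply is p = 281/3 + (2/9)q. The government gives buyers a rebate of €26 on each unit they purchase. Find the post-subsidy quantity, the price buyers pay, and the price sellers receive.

q' = 222; buyers pay €117; sellers receive €143

Pre-subsidy: 228 - 0.5q = 281/3 + (2/9)q gives q* = 186 and p* = 135.
With the rebate, buyers effectively pay pb = ps − 26, where ps is the price sellers receive.
On the curves, pb = 228 - 0.5q and ps = 281/3 + (2/9)q; the wedge ps − pb = 26 gives 281/3 + (2/9)q − (228 - 0.5q) = 26, so q' = 222.
Then pb = 228 − 0.5·222 = 117 and ps = 281/3 + (2/9)·222 = 143.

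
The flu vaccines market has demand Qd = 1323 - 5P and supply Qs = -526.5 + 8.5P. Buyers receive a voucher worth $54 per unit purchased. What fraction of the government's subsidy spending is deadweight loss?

Pre-subsidy: 1323 - 5P = -526.5 + 8.5P gives P* = 137, Q* = 638.
With the rebate, buyers effectively pay Pb = Ps − 54, where Ps is the price sellers receive.
Demand in terms of Ps becomes Qd = 1323 − 5(Ps − 54) = 1593 - 5Ps. Setting this equal to supply: 1593 - 5Ps = -526.5 + 8.5Ps, so Ps = 157.
Buyers pay Pb = 157 − 54 = 103; Q' = -526.5 + 8.5·157 = 808.
ΔCS = ½(638 + 808)(137 − 103) = 24582; ΔPS = ½(638 + 808)(157 − 137) = 14460.
Government spending = 54 × 808 = 43632.
DWL = ½ × 54 × (808 − 638) = 4590; fraction = 4590 / 43632 = 85/808.

DWL / government spending = 85/808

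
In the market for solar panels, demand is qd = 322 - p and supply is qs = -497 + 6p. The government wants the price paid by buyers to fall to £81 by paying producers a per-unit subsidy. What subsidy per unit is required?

Required subsidy s = £42 per unit

At a buyer price of 81, quantity demanded is 322 − 1·81 = 241.
Sellers supply 241 only when they receive ps with -497 + 6·ps = 241, i.e. ps = 123.
s = ps − pb = 123 − 81 = 42.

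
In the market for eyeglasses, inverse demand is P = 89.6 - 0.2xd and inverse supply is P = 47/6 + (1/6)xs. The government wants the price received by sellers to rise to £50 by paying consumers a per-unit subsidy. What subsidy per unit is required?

Required subsidy s = £11 per unit

At a seller price of 50, quantity supplied is -47 + 6·50 = 253.
Buyers absorb 253 only when they pay Pb = 89.6 − 0.2·253 = 39.
s = Ps − Pb = 50 − 39 = 11.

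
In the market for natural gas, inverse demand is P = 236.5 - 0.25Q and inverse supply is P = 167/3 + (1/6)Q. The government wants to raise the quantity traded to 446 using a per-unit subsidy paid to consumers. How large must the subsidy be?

At Q = 446, from the demand curve buyers pay Pb = 236.5 − 0.25·446 = 125; from the supply curve sellers need Ps = 167/3 + (1/6)·446 = 130.
The subsidy must fill the gap: s = Ps − Pb = 130 − 125 = 5.

Required subsidy s = 5 per unit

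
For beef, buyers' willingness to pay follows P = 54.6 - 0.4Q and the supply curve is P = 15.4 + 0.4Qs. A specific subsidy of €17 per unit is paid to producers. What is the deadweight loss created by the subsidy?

Deadweight loss = €180.625

Pre-subsidy: 54.6 - 0.4Q = 15.4 + 0.4Q gives Q* = 49 and P* = 35.
With the subsidy, sellers receive Ps = Pb + 17 for each unit, where Pb is the price buyers pay.
On the curves, Pb = 54.6 - 0.4Q and Ps = 15.4 + 0.4Q; the wedge Ps − Pb = 17 gives 15.4 + 0.4Q − (54.6 - 0.4Q) = 17, so Q' = 70.25.
Then Pb = 54.6 − 0.4·70.25 = 26.5 and Ps = 15.4 + 0.4·70.25 = 43.5.
The subsidy expands output by 70.25 − 49 = 21.25 past the efficient level; on those units the gap between marginal cost and willingness to pay runs from 0 up to 17.
DWL = ½ × 17 × 21.25 = 180.625.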